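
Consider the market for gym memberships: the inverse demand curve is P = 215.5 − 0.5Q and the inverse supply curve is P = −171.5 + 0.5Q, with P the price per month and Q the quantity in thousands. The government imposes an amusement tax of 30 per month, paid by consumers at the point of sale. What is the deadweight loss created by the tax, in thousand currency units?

Inverting to Q(P) form: Qd = 431 − 2P; Qs = 2P + 343.
Without the tax, 431 − 2P = 2P + 343 gives 4P = 88, so P* = 22 and Q* = 387.
With the tax collected from consumers, demand (in seller-price terms) shifts: Qd = 431 − 2(P + 30).
Solving gives Q = 357 with consumers paying 37 and sellers receiving 7 (the 30 wedge).
Quantity falls by |ΔQ| = |387 − 357| = 30.
DWL = ½ · t · |ΔQ| = ½ · 30 · 30 = 450.

Deadweight loss = 450 thousand.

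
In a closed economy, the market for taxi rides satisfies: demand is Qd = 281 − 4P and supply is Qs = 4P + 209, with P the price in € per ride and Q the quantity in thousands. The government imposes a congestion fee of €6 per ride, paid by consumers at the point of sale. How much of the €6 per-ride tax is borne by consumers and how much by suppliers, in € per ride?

Consumers bear €3 per ride; suppliers bear €3 per ride.

Before the tax: set 281 − 4P = 4P + 209 → P* = €9, Q* = 245.
With the tax collected from consumers, demand (in seller-price terms) shifts: Qd = 281 − 4(P + 6).
Solving gives Q = 233 with consumers paying €12 and suppliers receiving €6 (the €6 wedge).
Burden on consumers: €3; on suppliers: €3. (They sum to €6.)
The less price-elastic side of the market bears the larger share of a per-unit tax.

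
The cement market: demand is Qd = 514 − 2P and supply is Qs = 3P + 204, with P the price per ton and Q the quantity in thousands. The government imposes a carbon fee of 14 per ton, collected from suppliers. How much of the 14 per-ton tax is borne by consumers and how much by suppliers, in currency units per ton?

Without the tax, 514 − 2P = 3P + 204 gives 5P = 310, so P* = 62 and Q* = 390.
With the tax collected from suppliers, supply shifts: Qs = 3(P − 14) + 204.
Solving gives Q = 373.2 with consumers paying 70.4 and suppliers receiving 56.4 (the 14 wedge).
Burden on consumers: 8.4; on suppliers: 5.6. (They sum to 14.)
The less price-elastic side of the market bears the larger share of a per-unit tax.

Consumers bear 8.4 per ton; suppliers bear 5.6 per ton.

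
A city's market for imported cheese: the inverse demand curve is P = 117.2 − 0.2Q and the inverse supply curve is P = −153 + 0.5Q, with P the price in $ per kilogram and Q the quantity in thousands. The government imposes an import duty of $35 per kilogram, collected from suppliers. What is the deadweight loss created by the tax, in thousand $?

Deadweight loss = $875 thousand.

Rewrite in direct form: Qd = 586 − 5P and Qs = 2P + 306.
Before the tax: set 586 − 5P = 2P + 306 → P* = $40, Q* = 386.
With the tax collected from suppliers, supply shifts: Qs = 2(P − 35) + 306.
New equilibrium: buyers pay $50, suppliers receive $15, Q = 336. (Wedge: Pb − Ps = 35.)
Quantity falls by |ΔQ| = |386 − 336| = 50.
DWL = ½ · t · |ΔQ| = ½ · 35 · 50 = $875.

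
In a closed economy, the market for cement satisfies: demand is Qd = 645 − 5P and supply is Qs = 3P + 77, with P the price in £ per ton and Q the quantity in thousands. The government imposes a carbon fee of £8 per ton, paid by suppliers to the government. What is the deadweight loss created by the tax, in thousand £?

Deadweight loss = £60 thousand.

Before the tax: set 645 − 5P = 3P + 77 → P* = £71, Q* = 290.
With the tax collected from suppliers, supply shifts: Qs = 3(P − 8) + 77.
New equilibrium: buyers pay £74, suppliers receive £66, Q = 275. (Wedge: Pb − Ps = 8.)
Quantity falls by |ΔQ| = |290 − 275| = 15.
DWL = ½ · t · |ΔQ| = ½ · 8 · 15 = £60.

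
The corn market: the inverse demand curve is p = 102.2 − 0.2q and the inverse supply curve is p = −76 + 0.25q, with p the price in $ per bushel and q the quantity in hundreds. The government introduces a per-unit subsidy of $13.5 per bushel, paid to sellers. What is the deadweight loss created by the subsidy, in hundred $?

Deadweight loss = $202.5 hundred.

Inverting to q(p) form: qd = 511 − 5p; qs = 4p + 304.
Without the subsidy, 511 − 5p = 4p + 304 gives 9p = 207, so p* = $23 and q* = 396.
With a per-unit subsidy paid to sellers, each receives p + 13.5 per unit sold, so supply becomes qs = 4(p + 13.5) + 304.
Solving gives q = 426 with buyers paying $17 and sellers receiving $30.5 (the $13.5 wedge).
Quantity rises by |ΔQ| = |396 − 426| = 30.
DWL = ½ · t · |ΔQ| = ½ · 13.5 · 30 = $202.5.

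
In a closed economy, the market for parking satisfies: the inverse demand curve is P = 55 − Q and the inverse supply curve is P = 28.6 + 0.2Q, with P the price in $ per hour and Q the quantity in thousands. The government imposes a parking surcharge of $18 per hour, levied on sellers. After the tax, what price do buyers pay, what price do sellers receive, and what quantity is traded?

Buyers pay $48; sellers receive $30; quantity = 7.

Rewrite in direct form: Qd = 55 − P and Qs = 5P − 143.
Without the tax, 55 − P = 5P − 143 gives 6P = 198, so P* = $33 and Q* = 22.
With the tax collected from sellers, supply shifts: Qs = 5(P − 18) − 143.
Solving gives Q = 7 with buyers paying $48 and sellers receiving $30 (the $18 wedge).
The less price-elastic side of the market bears the larger share of a per-unit tax.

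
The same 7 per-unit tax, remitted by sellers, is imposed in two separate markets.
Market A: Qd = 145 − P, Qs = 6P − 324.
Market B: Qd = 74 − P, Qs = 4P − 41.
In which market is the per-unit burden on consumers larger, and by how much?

Market A, by 0.4.

Market A: pre-tax P* = 67, Q* = 78; post-tax Q = 72; per-unit burden on consumers = 6.
Market B: pre-tax P* = 23, Q* = 51; post-tax Q = 45.4; per-unit burden on consumers = 5.6.
Difference: 6 vs 5.6 → market A is larger by 0.4.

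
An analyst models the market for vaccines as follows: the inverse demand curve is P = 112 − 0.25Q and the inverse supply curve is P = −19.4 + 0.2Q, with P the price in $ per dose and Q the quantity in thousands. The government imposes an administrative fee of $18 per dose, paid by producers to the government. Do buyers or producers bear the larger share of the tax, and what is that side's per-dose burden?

Buyers bear the larger share: $10 per dose.

Rewrite in direct form: Qd = 448 − 4P and Qs = 5P + 97.
Without the tax, 448 − 4P = 5P + 97 gives 9P = 351, so P* = $39 and Q* = 292.
With the tax collected from producers, supply shifts: Qs = 5(P − 18) + 97.
New equilibrium: buyers pay $49, producers receive $31, Q = 252. (Wedge: Pb − Ps = 18.)
Per-dose burden: buyers $10, producers $8.
Buyers take the larger share because demand is less price-elastic here (demand slope 4 vs supply slope 5).
The less price-elastic side of the market bears the larger share of a per-unit tax.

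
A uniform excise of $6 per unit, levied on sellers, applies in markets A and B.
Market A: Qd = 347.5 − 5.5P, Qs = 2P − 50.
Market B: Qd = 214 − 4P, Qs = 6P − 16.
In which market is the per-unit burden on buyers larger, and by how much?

Market A: pre-tax P* = $53, Q* = 56; post-tax Q = 47.2; per-unit burden on buyers = $1.6.
Market B: pre-tax P* = $23, Q* = 122; post-tax Q = 107.6; per-unit burden on buyers = $3.6.
Difference: $1.6 vs $3.6 → market B is larger by $2.

Market B, by $2.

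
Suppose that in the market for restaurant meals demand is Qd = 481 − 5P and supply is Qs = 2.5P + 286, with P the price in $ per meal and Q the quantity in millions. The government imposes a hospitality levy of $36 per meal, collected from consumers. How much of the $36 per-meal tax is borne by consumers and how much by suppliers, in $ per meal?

Before the tax: set 481 − 5P = 2.5P + 286 → P* = $26, Q* = 351.
With the tax collected from consumers, demand (in seller-price terms) shifts: Qd = 481 − 5(P + 36).
New equilibrium: consumers pay $38, suppliers receive $2, Q = 291. (Wedge: Pb − Ps = 36.)
Burden on consumers: $12; on suppliers: $24. (They sum to $36.)

Consumers bear $12 per meal; suppliers bear $24 per meal.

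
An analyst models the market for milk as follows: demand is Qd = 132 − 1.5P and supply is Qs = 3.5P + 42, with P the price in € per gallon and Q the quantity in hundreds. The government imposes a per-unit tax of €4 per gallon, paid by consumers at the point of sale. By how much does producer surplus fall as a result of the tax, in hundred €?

Producer surplus falls by €123.48 hundred.

Before the tax: set 132 − 1.5P = 3.5P + 42 → P* = €18, Q* = 105.
With the tax collected from consumers, demand (in seller-price terms) shifts: Qd = 132 − 1.5(P + 4).
Solving gives Q = 100.8 with consumers paying €20.8 and producers receiving €16.8 (the €4 wedge).
ΔPS is the trapezoid between Q = 100.8 and Q = 105 of height €1.2: ½ · (105 + 100.8) · 1.2 = €123.48.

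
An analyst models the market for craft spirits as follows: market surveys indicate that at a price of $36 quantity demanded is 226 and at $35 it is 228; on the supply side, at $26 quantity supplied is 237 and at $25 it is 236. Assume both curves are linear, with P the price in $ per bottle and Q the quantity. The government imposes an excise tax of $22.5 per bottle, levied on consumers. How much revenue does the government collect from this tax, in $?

Tax revenue = $5062.5.

Demand slope: (228 − 226)/(35 − 36) = -2, so Qd = 298 − 2P.
Supply slope: (236 − 237)/(25 − 26) = 1, so Qs = P + 211.
Before the tax: set 298 − 2P = P + 211 → P* = $29, Q* = 240.
With the tax collected from consumers, demand (in seller-price terms) shifts: Qd = 298 − 2(P + 22.5).
Solving gives Q = 225 with consumers paying $36.5 and producers receiving $14 (the $22.5 wedge).
Revenue = t · Q = 22.5 · 225 = $5062.5.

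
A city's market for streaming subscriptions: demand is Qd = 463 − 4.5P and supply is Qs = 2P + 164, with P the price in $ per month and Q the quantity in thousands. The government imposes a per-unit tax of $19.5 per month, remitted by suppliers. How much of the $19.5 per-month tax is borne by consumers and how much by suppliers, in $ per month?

Before the tax: set 463 − 4.5P = 2P + 164 → P* = $46, Q* = 256.
With the tax collected from suppliers, supply shifts: Qs = 2(P − 19.5) + 164.
New equilibrium: consumers pay $52, suppliers receive $32.5, Q = 229. (Wedge: Pb − Ps = 19.5.)
Burden on consumers: $6; on suppliers: $13.5. (They sum to $19.5.)
The less price-elastic side of the market bears the larger share of a per-unit tax.

Consumers bear $6 per month; suppliers bear $13.5 per month.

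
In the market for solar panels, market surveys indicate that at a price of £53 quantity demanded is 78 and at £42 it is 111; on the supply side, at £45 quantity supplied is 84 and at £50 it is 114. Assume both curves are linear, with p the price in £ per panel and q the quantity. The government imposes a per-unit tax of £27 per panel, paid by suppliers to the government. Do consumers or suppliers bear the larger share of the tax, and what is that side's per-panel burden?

Consumers bear the larger share: £18 per panel.

Demand slope: (111 − 78)/(42 − 53) = -3, so qd = 237 − 3p.
Supply slope: (114 − 84)/(50 − 45) = 6, so qs = 6p − 186.
Before the tax: set 237 − 3p = 6p − 186 → p* = £47, q* = 96.
With the tax collected from suppliers, supply shifts: qs = 6(p − 27) − 186.
New equilibrium: consumers pay £65, suppliers receive £38, q = 42. (Wedge: pb − ps = 27.)
Per-panel burden: consumers £18, suppliers £9.
Consumers take the larger share because demand is less price-elastic here (demand slope 3 vs supply slope 6).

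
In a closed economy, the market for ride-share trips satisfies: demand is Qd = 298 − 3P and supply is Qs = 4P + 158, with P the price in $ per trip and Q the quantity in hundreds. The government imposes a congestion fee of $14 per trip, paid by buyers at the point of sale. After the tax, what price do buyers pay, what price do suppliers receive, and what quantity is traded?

Before the tax: set 298 − 3P = 4P + 158 → P* = $20, Q* = 238.
With the tax collected from buyers, demand (in seller-price terms) shifts: Qd = 298 − 3(P + 14).
New equilibrium: buyers pay $28, suppliers receive $14, Q = 214. (Wedge: Pb − Ps = 14.)
The less price-elastic side of the market bears the larger share of a per-unit tax.

Buyers pay $28; suppliers receive $14; quantity = 214.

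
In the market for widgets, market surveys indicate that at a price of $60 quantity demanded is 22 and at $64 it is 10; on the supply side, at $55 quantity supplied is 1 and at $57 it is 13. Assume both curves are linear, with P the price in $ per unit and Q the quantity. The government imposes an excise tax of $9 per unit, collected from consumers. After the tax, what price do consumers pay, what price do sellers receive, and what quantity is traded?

Consumers pay $65; sellers receive $56; quantity = 7.

Demand slope: (10 − 22)/(64 − 60) = -3, so Qd = 202 − 3P.
Supply slope: (13 − 1)/(57 − 55) = 6, so Qs = 6P − 329.
Without the tax, 202 − 3P = 6P − 329 gives 9P = 531, so P* = $59 and Q* = 25.
With the tax collected from consumers, demand (in seller-price terms) shifts: Qd = 202 − 3(P + 9).
New equilibrium: consumers pay $65, sellers receive $56, Q = 7. (Wedge: Pb − Ps = 9.)
The less price-elastic side of the market bears the larger share of a per-unit tax.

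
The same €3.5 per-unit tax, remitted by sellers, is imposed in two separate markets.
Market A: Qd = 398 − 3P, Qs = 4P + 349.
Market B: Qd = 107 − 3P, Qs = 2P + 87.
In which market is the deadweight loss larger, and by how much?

Market A, by €3.15.

Market A: pre-tax P* = €7, Q* = 377; post-tax Q = 371; deadweight loss = €10.5.
Market B: pre-tax P* = €4, Q* = 95; post-tax Q = 90.8; deadweight loss = €7.35.
Difference: €10.5 vs €7.35 → market A is larger by €3.15.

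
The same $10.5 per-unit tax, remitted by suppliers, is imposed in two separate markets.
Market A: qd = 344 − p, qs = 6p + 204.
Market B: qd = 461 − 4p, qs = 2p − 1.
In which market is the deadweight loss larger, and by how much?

Market B, by $26.25.

Market A: pre-tax p* = $20, q* = 324; post-tax q = 315; deadweight loss = $47.25.
Market B: pre-tax p* = $77, q* = 153; post-tax q = 139; deadweight loss = $73.5.
Difference: $47.25 vs $73.5 → market B is larger by $26.25.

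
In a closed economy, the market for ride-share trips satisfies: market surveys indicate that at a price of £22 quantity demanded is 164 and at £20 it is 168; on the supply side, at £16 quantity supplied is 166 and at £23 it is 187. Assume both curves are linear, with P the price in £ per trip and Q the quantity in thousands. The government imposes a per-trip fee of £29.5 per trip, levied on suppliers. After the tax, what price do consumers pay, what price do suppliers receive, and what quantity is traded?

Consumers pay £35.7; suppliers receive £6.2; quantity = 136.6.

Demand slope: (168 − 164)/(20 − 22) = -2, so Qd = 208 − 2P.
Supply slope: (187 − 166)/(23 − 16) = 3, so Qs = 3P + 118.
Before the tax: set 208 − 2P = 3P + 118 → P* = £18, Q* = 172.
With the tax collected from suppliers, supply shifts: Qs = 3(P − 29.5) + 118.
New equilibrium: consumers pay £35.7, suppliers receive £6.2, Q = 136.6. (Wedge: Pb − Ps = 29.5.)
The less price-elastic side of the market bears the larger share of a per-unit tax.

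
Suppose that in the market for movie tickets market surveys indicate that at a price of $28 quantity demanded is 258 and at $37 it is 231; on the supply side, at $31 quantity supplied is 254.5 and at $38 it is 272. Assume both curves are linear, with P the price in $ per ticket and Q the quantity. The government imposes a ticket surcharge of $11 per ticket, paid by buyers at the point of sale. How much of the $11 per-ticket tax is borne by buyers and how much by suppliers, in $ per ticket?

Demand slope: (231 − 258)/(37 − 28) = -3, so Qd = 342 − 3P.
Supply slope: (272 − 254.5)/(38 − 31) = 2.5, so Qs = 2.5P + 177.
Before the tax: set 342 − 3P = 2.5P + 177 → P* = $30, Q* = 252.
With the tax collected from buyers, demand (in seller-price terms) shifts: Qd = 342 − 3(P + 11).
Solving gives Q = 237 with buyers paying $35 and suppliers receiving $24 (the $11 wedge).
Burden on buyers: $5; on suppliers: $6. (They sum to $11.)

Buyers bear $5 per ticket; suppliers bear $6 per ticket.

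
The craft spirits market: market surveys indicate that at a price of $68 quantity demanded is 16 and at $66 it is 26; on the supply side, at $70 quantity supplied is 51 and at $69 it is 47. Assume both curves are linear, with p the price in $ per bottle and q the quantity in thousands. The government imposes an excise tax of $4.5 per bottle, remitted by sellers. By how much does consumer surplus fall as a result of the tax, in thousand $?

Demand slope: (26 − 16)/(66 − 68) = -5, so qd = 356 − 5p.
Supply slope: (47 − 51)/(69 − 70) = 4, so qs = 4p − 229.
Without the tax, 356 − 5p = 4p − 229 gives 9p = 585, so p* = $65 and q* = 31.
With the tax collected from sellers, supply shifts: qs = 4(p − 4.5) − 229.
New equilibrium: consumers pay $67, sellers receive $62.5, q = 21. (Wedge: pb − ps = 4.5.)
ΔCS is the trapezoid between Q = 21 and Q = 31 of height $2: ½ · (31 + 21) · 2 = $52.

Consumer surplus falls by $52 thousand.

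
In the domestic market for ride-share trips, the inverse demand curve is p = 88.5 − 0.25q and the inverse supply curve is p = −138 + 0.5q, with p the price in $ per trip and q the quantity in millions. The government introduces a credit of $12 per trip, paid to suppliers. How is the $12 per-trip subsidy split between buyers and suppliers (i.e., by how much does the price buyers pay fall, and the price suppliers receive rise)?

Buyers gain $4 per trip; suppliers gain $8 per trip.

Rewrite in direct form: qd = 354 − 4p and qs = 2p + 276.
Without the subsidy, 354 − 4p = 2p + 276 gives 6p = 78, so p* = $13 and q* = 302.
With a per-unit subsidy paid to suppliers, each receives p + 12 per unit sold, so supply becomes qs = 2(p + 12) + 276.
New equilibrium: buyers pay $9, suppliers receive $21, q = 318. (Wedge: pb − ps = −12.)
Gain to buyers: $4; to suppliers: $8. (They sum to $12.)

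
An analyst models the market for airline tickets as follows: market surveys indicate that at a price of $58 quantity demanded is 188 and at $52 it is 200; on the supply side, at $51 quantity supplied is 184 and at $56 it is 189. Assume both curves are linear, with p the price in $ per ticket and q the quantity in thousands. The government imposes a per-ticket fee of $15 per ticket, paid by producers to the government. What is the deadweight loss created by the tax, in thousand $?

Deadweight loss = $75 thousand.

Demand slope: (200 − 188)/(52 − 58) = -2, so qd = 304 − 2p.
Supply slope: (189 − 184)/(56 − 51) = 1, so qs = p + 133.
Without the tax, 304 − 2p = p + 133 gives 3p = 171, so p* = $57 and q* = 190.
With the tax collected from producers, supply shifts: qs = (p − 15) + 133.
New equilibrium: consumers pay $62, producers receive $47, q = 180. (Wedge: pb − ps = 15.)
Quantity falls by |ΔQ| = |190 − 180| = 10.
DWL = ½ · t · |ΔQ| = ½ · 15 · 10 = $75.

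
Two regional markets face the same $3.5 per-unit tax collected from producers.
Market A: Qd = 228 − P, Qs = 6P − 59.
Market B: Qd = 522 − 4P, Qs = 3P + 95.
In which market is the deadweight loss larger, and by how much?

Market B, by $5.25.

Market A: pre-tax P* = $41, Q* = 187; post-tax Q = 184; deadweight loss = $5.25.
Market B: pre-tax P* = $61, Q* = 278; post-tax Q = 272; deadweight loss = $10.5.
Difference: $5.25 vs $10.5 → market B is larger by $5.25.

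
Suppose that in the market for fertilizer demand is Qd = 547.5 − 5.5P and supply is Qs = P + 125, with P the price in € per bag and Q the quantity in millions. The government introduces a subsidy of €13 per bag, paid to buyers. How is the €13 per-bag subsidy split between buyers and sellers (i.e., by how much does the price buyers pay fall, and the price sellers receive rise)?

Without the subsidy, 547.5 − 5.5P = P + 125 gives 6.5P = 422.5, so P* = €65 and Q* = 190.
With a per-unit subsidy paid to buyers, each effectively pays P − 13, so demand becomes Qd = 547.5 − 5.5(P − 13).
New equilibrium: buyers pay €63, sellers receive €76, Q = 201. (Wedge: Pb − Ps = −13.)
Gain to buyers: €2; to sellers: €11. (They sum to €13.)

Buyers gain €2 per bag; sellers gain €11 per bag.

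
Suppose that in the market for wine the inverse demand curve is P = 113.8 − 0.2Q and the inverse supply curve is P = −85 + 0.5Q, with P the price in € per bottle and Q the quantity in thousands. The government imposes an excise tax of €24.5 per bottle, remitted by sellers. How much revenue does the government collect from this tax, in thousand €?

Tax revenue = €6100.5 thousand.

Inverting to Q(P) form: Qd = 569 − 5P; Qs = 2P + 170.
Before the tax: set 569 − 5P = 2P + 170 → P* = €57, Q* = 284.
With the tax collected from sellers, supply shifts: Qs = 2(P − 24.5) + 170.
Solving gives Q = 249 with buyers paying €64 and sellers receiving €39.5 (the €24.5 wedge).
Revenue = t · Q = 24.5 · 249 = €6100.5.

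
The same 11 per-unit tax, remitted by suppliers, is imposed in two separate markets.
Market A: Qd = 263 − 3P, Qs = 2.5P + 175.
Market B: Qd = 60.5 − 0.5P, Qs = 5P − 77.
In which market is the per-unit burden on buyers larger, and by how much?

Market B, by 5.

Market A: pre-tax P* = 16, Q* = 215; post-tax Q = 200; per-unit burden on buyers = 5.
Market B: pre-tax P* = 25, Q* = 48; post-tax Q = 43; per-unit burden on buyers = 10.
Difference: 5 vs 10 → market B is larger by 5.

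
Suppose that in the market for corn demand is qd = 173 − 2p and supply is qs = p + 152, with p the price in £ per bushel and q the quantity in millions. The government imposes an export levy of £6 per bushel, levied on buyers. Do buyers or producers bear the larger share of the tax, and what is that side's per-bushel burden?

Producers bear the larger share: £4 per bushel.

Before the tax: set 173 − 2p = p + 152 → p* = £7, q* = 159.
With the tax collected from buyers, demand (in seller-price terms) shifts: qd = 173 − 2(p + 6).
Solving gives q = 155 with buyers paying £9 and producers receiving £3 (the £6 wedge).
Per-bushel burden: buyers £2, producers £4.
Producers take the larger share because supply is less price-elastic here (demand slope 2 vs supply slope 1).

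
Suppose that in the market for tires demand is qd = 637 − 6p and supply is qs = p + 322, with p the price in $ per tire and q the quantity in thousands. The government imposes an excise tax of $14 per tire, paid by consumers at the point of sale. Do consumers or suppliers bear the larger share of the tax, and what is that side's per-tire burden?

Before the tax: set 637 − 6p = p + 322 → p* = $45, q* = 367.
With the tax collected from consumers, demand (in seller-price terms) shifts: qd = 637 − 6(p + 14).
New equilibrium: consumers pay $47, suppliers receive $33, q = 355. (Wedge: pb − ps = 14.)
Per-tire burden: consumers $2, suppliers $12.
Suppliers take the larger share because supply is less price-elastic here (demand slope 6 vs supply slope 1).

Suppliers bear the larger share: $12 per tire.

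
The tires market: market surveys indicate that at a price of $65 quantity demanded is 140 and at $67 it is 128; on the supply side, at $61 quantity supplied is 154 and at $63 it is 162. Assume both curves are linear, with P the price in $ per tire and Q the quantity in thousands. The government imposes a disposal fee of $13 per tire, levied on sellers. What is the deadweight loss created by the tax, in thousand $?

Deadweight loss = $202.8 thousand.

Demand slope: (128 − 140)/(67 − 65) = -6, so Qd = 530 − 6P.
Supply slope: (162 − 154)/(63 − 61) = 4, so Qs = 4P − 90.
Without the tax, 530 − 6P = 4P − 90 gives 10P = 620, so P* = $62 and Q* = 158.
With the tax collected from sellers, supply shifts: Qs = 4(P − 13) − 90.
Solving gives Q = 126.8 with buyers paying $67.2 and sellers receiving $54.2 (the $13 wedge).
Quantity falls by |ΔQ| = |158 − 126.8| = 31.2.
DWL = ½ · t · |ΔQ| = ½ · 13 · 31.2 = $202.8.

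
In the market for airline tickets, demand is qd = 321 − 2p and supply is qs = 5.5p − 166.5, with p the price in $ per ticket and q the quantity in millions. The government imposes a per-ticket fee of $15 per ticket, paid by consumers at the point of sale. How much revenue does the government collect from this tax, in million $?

Before the tax: set 321 − 2p = 5.5p − 166.5 → p* = $65, q* = 191.
With the tax collected from consumers, demand (in seller-price terms) shifts: qd = 321 − 2(p + 15).
Solving gives q = 169 with consumers paying $76 and producers receiving $61 (the $15 wedge).
Revenue = t · Q = 15 · 169 = $2535.

Tax revenue = $2535 million.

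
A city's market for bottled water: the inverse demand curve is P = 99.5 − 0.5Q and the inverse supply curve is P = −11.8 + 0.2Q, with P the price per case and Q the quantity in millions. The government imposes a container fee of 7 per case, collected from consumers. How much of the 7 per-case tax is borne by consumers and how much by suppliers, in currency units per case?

Consumers bear 5 per case; suppliers bear 2 per case.

Inverting to Q(P) form: Qd = 199 − 2P; Qs = 5P + 59.
Without the tax, 199 − 2P = 5P + 59 gives 7P = 140, so P* = 20 and Q* = 159.
With the tax collected from consumers, demand (in seller-price terms) shifts: Qd = 199 − 2(P + 7).
Solving gives Q = 149 with consumers paying 25 and suppliers receiving 18 (the 7 wedge).
Burden on consumers: 5; on suppliers: 2. (They sum to 7.)
The less price-elastic side of the market bears the larger share of a per-unit tax.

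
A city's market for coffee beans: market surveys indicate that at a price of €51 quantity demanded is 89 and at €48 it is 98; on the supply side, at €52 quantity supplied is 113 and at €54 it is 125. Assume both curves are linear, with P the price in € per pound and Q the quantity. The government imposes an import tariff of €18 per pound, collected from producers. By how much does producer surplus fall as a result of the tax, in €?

Demand slope: (98 − 89)/(48 − 51) = -3, so Qd = 242 − 3P.
Supply slope: (125 − 113)/(54 − 52) = 6, so Qs = 6P − 199.
Without the tax, 242 − 3P = 6P − 199 gives 9P = 441, so P* = €49 and Q* = 95.
With the tax collected from producers, supply shifts: Qs = 6(P − 18) − 199.
New equilibrium: buyers pay €61, producers receive €43, Q = 59. (Wedge: Pb − Ps = 18.)
ΔPS is the trapezoid between Q = 59 and Q = 95 of height €6: ½ · (95 + 59) · 6 = €462.

Producer surplus falls by €462.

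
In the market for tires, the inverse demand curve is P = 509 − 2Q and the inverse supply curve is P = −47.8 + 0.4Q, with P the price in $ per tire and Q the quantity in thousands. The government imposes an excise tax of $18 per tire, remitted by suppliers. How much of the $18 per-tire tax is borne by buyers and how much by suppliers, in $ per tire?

Inverting to Q(P) form: Qd = 254.5 − 0.5P; Qs = 2.5P + 119.5.
Without the tax, 254.5 − 0.5P = 2.5P + 119.5 gives 3P = 135, so P* = $45 and Q* = 232.
With the tax collected from suppliers, supply shifts: Qs = 2.5(P − 18) + 119.5.
Solving gives Q = 224.5 with buyers paying $60 and suppliers receiving $42 (the $18 wedge).
Burden on buyers: $15; on suppliers: $3. (They sum to $18.)
The less price-elastic side of the market bears the larger share of a per-unit tax.

Buyers bear $15 per tire; suppliers bear $3 per tire.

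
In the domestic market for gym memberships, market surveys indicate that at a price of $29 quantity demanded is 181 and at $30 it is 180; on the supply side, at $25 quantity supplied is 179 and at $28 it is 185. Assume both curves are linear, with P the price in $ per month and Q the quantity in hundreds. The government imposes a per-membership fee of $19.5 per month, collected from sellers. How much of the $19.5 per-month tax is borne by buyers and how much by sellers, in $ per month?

Buyers bear $13 per month; sellers bear $6.5 per month.

Demand slope: (180 − 181)/(30 − 29) = -1, so Qd = 210 − P.
Supply slope: (185 − 179)/(28 − 25) = 2, so Qs = 2P + 129.
Without the tax, 210 − P = 2P + 129 gives 3P = 81, so P* = $27 and Q* = 183.
With the tax collected from sellers, supply shifts: Qs = 2(P − 19.5) + 129.
New equilibrium: buyers pay $40, sellers receive $20.5, Q = 170. (Wedge: Pb − Ps = 19.5.)
Burden on buyers: $13; on sellers: $6.5. (They sum to $19.5.)
The less price-elastic side of the market bears the larger share of a per-unit tax.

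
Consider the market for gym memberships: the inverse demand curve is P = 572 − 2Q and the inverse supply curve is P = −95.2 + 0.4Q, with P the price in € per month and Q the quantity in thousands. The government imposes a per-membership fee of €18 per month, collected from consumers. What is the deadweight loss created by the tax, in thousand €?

Deadweight loss = €67.5 thousand.

Inverting to Q(P) form: Qd = 286 − 0.5P; Qs = 2.5P + 238.
Before the tax: set 286 − 0.5P = 2.5P + 238 → P* = €16, Q* = 278.
With the tax collected from consumers, demand (in seller-price terms) shifts: Qd = 286 − 0.5(P + 18).
New equilibrium: consumers pay €31, suppliers receive €13, Q = 270.5. (Wedge: Pb − Ps = 18.)
Quantity falls by |ΔQ| = |278 − 270.5| = 7.5.
DWL = ½ · t · |ΔQ| = ½ · 18 · 7.5 = €67.5.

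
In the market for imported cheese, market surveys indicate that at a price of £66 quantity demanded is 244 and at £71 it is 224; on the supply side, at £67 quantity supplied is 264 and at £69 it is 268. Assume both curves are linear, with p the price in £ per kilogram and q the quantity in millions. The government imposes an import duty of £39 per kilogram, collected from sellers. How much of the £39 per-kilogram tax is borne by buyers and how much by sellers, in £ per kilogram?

Demand slope: (224 − 244)/(71 − 66) = -4, so qd = 508 − 4p.
Supply slope: (268 − 264)/(69 − 67) = 2, so qs = 2p + 130.
Without the tax, 508 − 4p = 2p + 130 gives 6p = 378, so p* = £63 and q* = 256.
With the tax collected from sellers, supply shifts: qs = 2(p − 39) + 130.
New equilibrium: buyers pay £76, sellers receive £37, q = 204. (Wedge: pb − ps = 39.)
Burden on buyers: £13; on sellers: £26. (They sum to £39.)

Buyers bear £13 per kilogram; sellers bear £26 per kilogram.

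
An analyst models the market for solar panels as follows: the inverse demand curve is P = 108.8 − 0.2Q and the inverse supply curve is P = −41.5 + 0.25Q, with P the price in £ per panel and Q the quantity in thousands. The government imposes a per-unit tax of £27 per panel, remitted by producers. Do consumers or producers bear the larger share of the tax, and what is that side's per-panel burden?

Inverting to Q(P) form: Qd = 544 − 5P; Qs = 4P + 166.
Before the tax: set 544 − 5P = 4P + 166 → P* = £42, Q* = 334.
With the tax collected from producers, supply shifts: Qs = 4(P − 27) + 166.
New equilibrium: consumers pay £54, producers receive £27, Q = 274. (Wedge: Pb − Ps = 27.)
Per-panel burden: consumers £12, producers £15.
Producers take the larger share because supply is less price-elastic here (demand slope 5 vs supply slope 4).

Producers bear the larger share: £15 per panel.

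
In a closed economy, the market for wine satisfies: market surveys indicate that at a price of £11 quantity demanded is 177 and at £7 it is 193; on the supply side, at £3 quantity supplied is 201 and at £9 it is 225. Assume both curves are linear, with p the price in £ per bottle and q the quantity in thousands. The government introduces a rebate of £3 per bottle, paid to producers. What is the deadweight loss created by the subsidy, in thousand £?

Demand slope: (193 − 177)/(7 − 11) = -4, so qd = 221 − 4p.
Supply slope: (225 − 201)/(9 − 3) = 4, so qs = 4p + 189.
Before the subsidy: set 221 − 4p = 4p + 189 → p* = £4, q* = 205.
With a per-unit subsidy paid to producers, each receives p + 3 per unit sold, so supply becomes qs = 4(p + 3) + 189.
Solving gives q = 211 with consumers paying £2.5 and producers receiving £5.5 (the £3 wedge).
Quantity rises by |ΔQ| = |205 − 211| = 6.
DWL = ½ · t · |ΔQ| = ½ · 3 · 6 = £9.

Deadweight loss = £9 thousand.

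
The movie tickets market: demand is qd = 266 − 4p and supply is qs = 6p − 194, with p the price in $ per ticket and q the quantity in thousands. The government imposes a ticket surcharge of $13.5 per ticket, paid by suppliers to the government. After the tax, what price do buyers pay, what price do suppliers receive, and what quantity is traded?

Without the tax, 266 − 4p = 6p − 194 gives 10p = 460, so p* = $46 and q* = 82.
With the tax collected from suppliers, supply shifts: qs = 6(p − 13.5) − 194.
New equilibrium: buyers pay $54.1, suppliers receive $40.6, q = 49.6. (Wedge: pb − ps = 13.5.)

Buyers pay $54.1; suppliers receive $40.6; quantity = 49.6.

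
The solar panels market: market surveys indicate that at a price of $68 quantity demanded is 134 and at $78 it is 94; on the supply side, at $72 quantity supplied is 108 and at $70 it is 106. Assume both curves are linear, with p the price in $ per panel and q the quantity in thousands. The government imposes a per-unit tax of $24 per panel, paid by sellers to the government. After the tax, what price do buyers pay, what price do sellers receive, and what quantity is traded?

Buyers pay $78.8; sellers receive $54.8; quantity = 90.8.

Demand slope: (94 − 134)/(78 − 68) = -4, so qd = 406 − 4p.
Supply slope: (106 − 108)/(70 − 72) = 1, so qs = p + 36.
Without the tax, 406 − 4p = p + 36 gives 5p = 370, so p* = $74 and q* = 110.
With the tax collected from sellers, supply shifts: qs = (p − 24) + 36.
Solving gives q = 90.8 with buyers paying $78.8 and sellers receiving $54.8 (the $24 wedge).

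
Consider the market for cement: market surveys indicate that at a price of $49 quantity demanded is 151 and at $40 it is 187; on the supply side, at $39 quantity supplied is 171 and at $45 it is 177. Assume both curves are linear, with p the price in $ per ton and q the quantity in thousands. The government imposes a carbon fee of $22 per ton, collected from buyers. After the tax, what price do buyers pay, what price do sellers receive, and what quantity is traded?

Demand slope: (187 − 151)/(40 − 49) = -4, so qd = 347 − 4p.
Supply slope: (177 − 171)/(45 − 39) = 1, so qs = p + 132.
Without the tax, 347 − 4p = p + 132 gives 5p = 215, so p* = $43 and q* = 175.
With the tax collected from buyers, demand (in seller-price terms) shifts: qd = 347 − 4(p + 22).
New equilibrium: buyers pay $47.4, sellers receive $25.4, q = 157.4. (Wedge: pb − ps = 22.)

Buyers pay $47.4; sellers receive $25.4; quantity = 157.4.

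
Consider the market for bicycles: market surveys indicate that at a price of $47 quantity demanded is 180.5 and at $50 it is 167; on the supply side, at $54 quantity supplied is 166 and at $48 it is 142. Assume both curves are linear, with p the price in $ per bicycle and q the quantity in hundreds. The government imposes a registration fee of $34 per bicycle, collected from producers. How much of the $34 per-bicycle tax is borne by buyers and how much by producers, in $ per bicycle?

Demand slope: (167 − 180.5)/(50 − 47) = -4.5, so qd = 392 − 4.5p.
Supply slope: (142 − 166)/(48 − 54) = 4, so qs = 4p − 50.
Without the tax, 392 − 4.5p = 4p − 50 gives 8.5p = 442, so p* = $52 and q* = 158.
With the tax collected from producers, supply shifts: qs = 4(p − 34) − 50.
New equilibrium: buyers pay $68, producers receive $34, q = 86. (Wedge: pb − ps = 34.)
Burden on buyers: $16; on producers: $18. (They sum to $34.)

Buyers bear $16 per bicycle; producers bear $18 per bicycle.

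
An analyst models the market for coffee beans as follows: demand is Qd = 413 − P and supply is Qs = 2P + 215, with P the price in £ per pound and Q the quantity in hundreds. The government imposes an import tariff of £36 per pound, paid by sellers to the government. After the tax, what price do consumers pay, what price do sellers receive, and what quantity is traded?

Consumers pay £90; sellers receive £54; quantity = 323.

Without the tax, 413 − P = 2P + 215 gives 3P = 198, so P* = £66 and Q* = 347.
With the tax collected from sellers, supply shifts: Qs = 2(P − 36) + 215.
Solving gives Q = 323 with consumers paying £90 and sellers receiving £54 (the £36 wedge).
The less price-elastic side of the market bears the larger share of a per-unit tax.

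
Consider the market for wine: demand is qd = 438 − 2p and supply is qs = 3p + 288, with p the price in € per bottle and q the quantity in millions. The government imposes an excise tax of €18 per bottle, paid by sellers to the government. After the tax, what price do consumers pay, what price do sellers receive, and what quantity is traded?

Consumers pay €40.8; sellers receive €22.8; quantity = 356.4.

Without the tax, 438 − 2p = 3p + 288 gives 5p = 150, so p* = €30 and q* = 378.
With the tax collected from sellers, supply shifts: qs = 3(p − 18) + 288.
Solving gives q = 356.4 with consumers paying €40.8 and sellers receiving €22.8 (the €18 wedge).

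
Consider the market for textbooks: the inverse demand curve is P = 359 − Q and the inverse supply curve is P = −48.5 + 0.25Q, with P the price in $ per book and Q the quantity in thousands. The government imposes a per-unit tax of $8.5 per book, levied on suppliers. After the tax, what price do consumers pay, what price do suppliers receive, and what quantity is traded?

Consumers pay $39.8; suppliers receive $31.3; quantity = 319.2.

Rewrite in direct form: Qd = 359 − P and Qs = 4P + 194.
Before the tax: set 359 − P = 4P + 194 → P* = $33, Q* = 326.
With the tax collected from suppliers, supply shifts: Qs = 4(P − 8.5) + 194.
Solving gives Q = 319.2 with consumers paying $39.8 and suppliers receiving $31.3 (the $8.5 wedge).
The less price-elastic side of the market bears the larger share of a per-unit tax.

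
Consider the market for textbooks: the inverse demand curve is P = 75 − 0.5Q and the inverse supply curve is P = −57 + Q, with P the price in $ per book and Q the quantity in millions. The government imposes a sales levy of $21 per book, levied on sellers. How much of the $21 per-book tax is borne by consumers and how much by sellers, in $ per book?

Inverting to Q(P) form: Qd = 150 − 2P; Qs = P + 57.
Without the tax, 150 − 2P = P + 57 gives 3P = 93, so P* = $31 and Q* = 88.
With the tax collected from sellers, supply shifts: Qs = (P − 21) + 57.
Solving gives Q = 74 with consumers paying $38 and sellers receiving $17 (the $21 wedge).
Burden on consumers: $7; on sellers: $14. (They sum to $21.)

Consumers bear $7 per book; sellers bear $14 per book.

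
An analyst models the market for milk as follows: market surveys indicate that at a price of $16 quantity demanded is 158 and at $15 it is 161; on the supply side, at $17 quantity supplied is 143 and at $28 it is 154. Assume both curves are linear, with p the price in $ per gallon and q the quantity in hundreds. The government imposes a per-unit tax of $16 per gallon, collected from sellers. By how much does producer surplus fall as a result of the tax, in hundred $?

Producer surplus falls by $1680 hundred.

Demand slope: (161 − 158)/(15 − 16) = -3, so qd = 206 − 3p.
Supply slope: (154 − 143)/(28 − 17) = 1, so qs = p + 126.
Before the tax: set 206 − 3p = p + 126 → p* = $20, q* = 146.
With the tax collected from sellers, supply shifts: qs = (p − 16) + 126.
Solving gives q = 134 with consumers paying $24 and sellers receiving $8 (the $16 wedge).
ΔPS is the trapezoid between Q = 134 and Q = 146 of height $12: ½ · (146 + 134) · 12 = $1680.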